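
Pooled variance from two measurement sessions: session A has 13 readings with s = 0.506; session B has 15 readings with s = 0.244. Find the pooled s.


s_p = sqrt(((n1-1)*s1^2 + (n2-1)*s2^2) / (n1+n2-2))
numerator = (13-1)*0.506^2 + (15-1)*0.244^2 = 3.072432 + 0.833504 = 3.905936
denominator = 13 + 15 - 2 = 26
s_p^2 = 3.905936 / 26 = 0.15022831
s_p = sqrt(0.15022831) = 0.3876

0.3876


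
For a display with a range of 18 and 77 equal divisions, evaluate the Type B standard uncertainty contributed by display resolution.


resolution = range / divisions
resolution = 18 / 77 = 0.23376623
u_res = resolution / (2*sqrt(3))
u_res = 0.23376623 / 3.4641016
u_res = 0.0675

0.0675


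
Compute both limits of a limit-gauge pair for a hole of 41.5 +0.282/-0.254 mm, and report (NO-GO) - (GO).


GO = nominal - lower_tol (smallest hole = maximum material condition)
GO = 41.5 - 0.254 = 41.246
NO-GO = nominal + upper_tol (largest hole = least material condition)
NO-GO = 41.5 + 0.282 = 41.782
spread = NO-GO - GO = 41.782 - 41.246 = 0.5360

0.5360


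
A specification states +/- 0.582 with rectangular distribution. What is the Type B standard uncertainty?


u_B = half_width / sqrt(3)
u_B = 0.582 / 1.7320508
u_B = 0.3360

0.3360


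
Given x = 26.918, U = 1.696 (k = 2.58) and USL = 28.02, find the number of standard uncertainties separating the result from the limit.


u = U / k = 1.696 / 2.58 = 0.65736434
margin = |USL - x| = |28.02 - 26.918| = 1.102
z = margin / u = 1.102 / 0.65736434
z = 1.6764

1.6764


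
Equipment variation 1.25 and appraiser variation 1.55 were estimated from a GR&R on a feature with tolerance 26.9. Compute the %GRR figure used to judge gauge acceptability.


GRR = sqrt(EV^2 + AV^2) = sqrt(1.25^2 + 1.55^2) = 1.9912308
%GRR = GRR / tol * 100 = 1.9912308 / 26.9 * 100
%GRR = 7.4023

7.4023


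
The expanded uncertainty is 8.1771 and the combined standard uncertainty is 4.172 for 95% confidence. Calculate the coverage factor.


k = U / uc
k = 8.1771 / 4.172
k = 1.96

1.96


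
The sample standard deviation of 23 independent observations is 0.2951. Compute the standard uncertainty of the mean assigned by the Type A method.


u_A = s / sqrt(n)
u_A = 0.2951 / sqrt(23)
u_A = 0.2951 / 4.7958315
u_A = 0.0615

0.0615


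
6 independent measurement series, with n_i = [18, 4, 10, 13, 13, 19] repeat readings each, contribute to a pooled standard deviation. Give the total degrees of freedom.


nu = sum_i (n_i - 1)
nu = ((18 - 1) + (4 - 1) + (10 - 1) + (13 - 1) + (13 - 1) + (19 - 1))
nu = 17 + 3 + 9 + 12 + 12 + 18
nu = 71

71


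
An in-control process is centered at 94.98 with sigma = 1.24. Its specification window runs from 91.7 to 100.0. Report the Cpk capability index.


Cpu = (USL - mean) / (3*sigma) = (100.0 - 94.98) / (3*1.24) = 1.3495
Cpl = (mean - LSL) / (3*sigma) = (94.98 - 91.7) / (3*1.24) = 0.8817
Cpk = min(Cpu, Cpl) = 0.8817

0.8817


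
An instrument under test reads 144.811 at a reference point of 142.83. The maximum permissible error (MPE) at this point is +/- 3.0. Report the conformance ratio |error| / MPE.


e = indication - reference = 144.811 - 142.83 = 1.9810
|e| = 1.9810
ratio = |e| / MPE = 1.9810 / 3.0
ratio = 0.6603

0.6603


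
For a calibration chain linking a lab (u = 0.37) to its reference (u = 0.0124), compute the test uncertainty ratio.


TUR = u_lab / u_ref
= 0.37 / 0.0124
= 29.8387

29.8387


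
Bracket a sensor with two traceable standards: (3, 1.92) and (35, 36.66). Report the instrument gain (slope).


slope = (y2 - y1) / (x2 - x1)
= (36.66 - 1.92) / (35 - 3)
= 34.7400 / 32
= 1.0856

1.0856


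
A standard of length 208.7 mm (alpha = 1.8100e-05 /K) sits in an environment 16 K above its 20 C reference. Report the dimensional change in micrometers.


dL = L * alpha * dT
= 208.7 * 1.8100e-05 * 16
= 0.0604395 mm
dL_um = 0.0604395 * 1000 = 60.4395 um

60.4395


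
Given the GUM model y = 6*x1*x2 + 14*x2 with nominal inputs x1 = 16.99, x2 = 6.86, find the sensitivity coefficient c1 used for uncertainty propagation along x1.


y = 6*x1*x2 + 14*x2
dy/dx1 = 6*x2
Evaluate at x2 = 6.86: c1 = 6 * 6.86
c1 = 41.1600

41.1600


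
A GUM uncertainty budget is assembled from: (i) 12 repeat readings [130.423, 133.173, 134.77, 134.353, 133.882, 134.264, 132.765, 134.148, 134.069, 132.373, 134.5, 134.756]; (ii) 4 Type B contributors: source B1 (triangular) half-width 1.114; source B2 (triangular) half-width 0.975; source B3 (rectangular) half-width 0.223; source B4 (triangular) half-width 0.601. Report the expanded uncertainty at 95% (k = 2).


mean = (130.423 + 133.173 + 134.77 + 134.353 + 133.882 + 134.264 + 132.765 + 134.148 + 134.069 + 132.373 + 134.5 + 134.756) / 12 = 133.623
s = sqrt(sum((x - mean)^2)/(n-1)) = 1.2647312
u_A = s / sqrt(n) = 1.2647312 / sqrt(12) = 0.36509645
u_B1 = 1.114 / sqrt(6) = 0.4547886
u_B2 = 0.975 / sqrt(6) = 0.39804208
u_B3 = 0.223 / sqrt(3) = 0.12874911
u_B4 = 0.601 / sqrt(6) = 0.24535722
uc = sqrt(0.36509645^2 + 0.4547886^2 + 0.39804208^2 + 0.12874911^2 + 0.24535722^2) = 0.75851307
U = k * uc = 2 * 0.75851307
U = 1.5170

1.5170


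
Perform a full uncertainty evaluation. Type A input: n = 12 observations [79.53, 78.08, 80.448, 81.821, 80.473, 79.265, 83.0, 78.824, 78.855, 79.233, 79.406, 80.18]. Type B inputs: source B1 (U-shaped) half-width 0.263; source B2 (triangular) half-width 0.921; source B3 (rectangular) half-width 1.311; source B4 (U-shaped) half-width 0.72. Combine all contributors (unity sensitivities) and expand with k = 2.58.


mean = (79.53 + 78.08 + 80.448 + 81.821 + 80.473 + 79.265 + 83.0 + 78.824 + 78.855 + 79.233 + 79.406 + 80.18) / 12 = 79.92625
s = sqrt(sum((x - mean)^2)/(n-1)) = 1.3747812
u_A = s / sqrt(n) = 1.3747812 / sqrt(12) = 0.39686515
u_B1 = 0.263 / sqrt(2) = 0.18596908
u_B2 = 0.921 / sqrt(6) = 0.37599668
u_B3 = 1.311 / sqrt(3) = 0.7569062
u_B4 = 0.72 / sqrt(2) = 0.50911688
uc = sqrt(0.39686515^2 + 0.18596908^2 + 0.37599668^2 + 0.7569062^2 + 0.50911688^2) = 1.0796143
U = k * uc = 2.58 * 1.0796143
U = 2.7854

2.7854


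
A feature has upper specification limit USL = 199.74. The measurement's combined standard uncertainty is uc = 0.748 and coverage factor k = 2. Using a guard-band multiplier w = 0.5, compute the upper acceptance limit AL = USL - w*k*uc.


U = k * uc = 2 * 0.748 = 1.496
guard band g = w * U = 0.5 * 1.496 = 0.748
AL = USL - g = 199.74 - 0.748
AL = 198.9920

198.9920


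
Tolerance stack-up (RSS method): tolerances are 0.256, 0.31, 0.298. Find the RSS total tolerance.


RSS = sqrt(0.256^2 + 0.31^2 + 0.298^2)
= sqrt(0.25044)
= 0.5004

0.5004


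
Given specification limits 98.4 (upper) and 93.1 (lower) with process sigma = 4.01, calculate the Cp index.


Cp = (USL - LSL) / (6 * sigma)
= (98.4 - 93.1) / (6 * 4.01)
= 5.3000 / 24.0600
= 0.2203

0.2203


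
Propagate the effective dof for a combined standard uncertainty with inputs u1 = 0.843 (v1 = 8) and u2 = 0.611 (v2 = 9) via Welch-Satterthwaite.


uc = sqrt(u1^2 + u2^2) = sqrt(0.843^2 + 0.611^2) = 1.0411388
v_eff = uc^4 / (u1^4/v1 + u2^4/v2)
= 1.0411388^4 / (0.843^4/8 + 0.611^4/9)
= 1.174991 / 0.078613147
v_eff = 14.9465

14.9465


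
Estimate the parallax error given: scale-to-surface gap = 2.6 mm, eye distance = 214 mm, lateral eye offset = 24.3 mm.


error = h * offset / d
= 2.6 * 24.3 / 214
= 0.2952

0.2952


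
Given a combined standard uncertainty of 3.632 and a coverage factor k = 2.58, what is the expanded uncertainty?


U = k * uc
U = 2.58 * 3.632
U = 9.3706

9.3706


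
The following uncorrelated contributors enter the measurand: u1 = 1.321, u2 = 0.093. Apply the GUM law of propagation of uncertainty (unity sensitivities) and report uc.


uc = sqrt(1.321^2 + 0.093^2)
uc = sqrt(1.75369)
uc = 1.3243

1.3243


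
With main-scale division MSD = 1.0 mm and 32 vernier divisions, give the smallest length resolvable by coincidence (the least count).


LC = MSD / n_div
= 1.0 / 32
= 0.0312

0.0312


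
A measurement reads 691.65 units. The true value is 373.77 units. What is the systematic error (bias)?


Systematic error = measured - true
= 691.65 - 373.77
= 317.8800

317.8800


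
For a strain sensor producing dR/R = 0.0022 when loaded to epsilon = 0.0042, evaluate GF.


GF = (dR/R) / epsilon
= 0.0022 / 0.0042
= 0.5238

0.5238


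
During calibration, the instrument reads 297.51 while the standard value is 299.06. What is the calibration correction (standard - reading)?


Correction = standard - reading
= 299.06 - 297.51
= 1.5500

1.5500


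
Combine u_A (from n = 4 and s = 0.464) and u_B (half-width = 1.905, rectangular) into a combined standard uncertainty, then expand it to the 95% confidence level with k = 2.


u_A = s / sqrt(n) = 0.464 / sqrt(4) = 0.232
u_B = half_width / sqrt(3) = 1.905 / sqrt(3) = 1.0998523
uc = sqrt(u_A^2 + u_B^2) = sqrt(0.232^2 + 1.0998523^2) = 1.1240548
U = k * uc = 2 * 1.1240548
U = 2.2481

2.2481


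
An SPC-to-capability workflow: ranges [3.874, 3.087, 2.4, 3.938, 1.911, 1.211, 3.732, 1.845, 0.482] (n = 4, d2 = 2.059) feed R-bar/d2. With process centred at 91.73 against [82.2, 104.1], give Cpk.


R_bar = (3.874 + 3.087 + 2.4 + 3.938 + 1.911 + 1.211 + 3.732 + 1.845 + 0.482) / 9 = 2.4977778
sigma = R_bar / d2 = 2.4977778 / 2.059 = 1.2131024
Cp = (USL - LSL)/(6*sigma) = (104.1 - 82.2)/(6*1.2131024) = 3.0088
Cpu = (104.1 - 91.73)/(3*1.2131024) = 3.3990
Cpl = (91.73 - 82.2)/(3*1.2131024) = 2.6186
Cpk = min(Cpu, Cpl) = 2.6186

2.6186


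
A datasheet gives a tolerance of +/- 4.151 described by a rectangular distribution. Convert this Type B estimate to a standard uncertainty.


u_B = half_width / sqrt(3)
u_B = 4.151 / 1.7320508
u_B = 2.3966

2.3966


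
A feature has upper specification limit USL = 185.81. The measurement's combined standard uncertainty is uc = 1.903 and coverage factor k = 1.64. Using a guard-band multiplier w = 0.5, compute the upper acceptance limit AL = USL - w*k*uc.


U = k * uc = 1.64 * 1.903 = 3.12092
guard band g = w * U = 0.5 * 3.12092 = 1.56046
AL = USL - g = 185.81 - 1.56046
AL = 184.2495

184.2495


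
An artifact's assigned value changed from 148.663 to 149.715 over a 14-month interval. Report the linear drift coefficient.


rate = (v2 - v1) / months
= (149.715 - 148.663) / 14
= 1.0520 / 14
= 0.0751

0.0751


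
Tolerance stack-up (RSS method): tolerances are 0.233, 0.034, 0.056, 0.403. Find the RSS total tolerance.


RSS = sqrt(0.233^2 + 0.034^2 + 0.056^2 + 0.403^2)
= sqrt(0.22099)
= 0.4701

0.4701


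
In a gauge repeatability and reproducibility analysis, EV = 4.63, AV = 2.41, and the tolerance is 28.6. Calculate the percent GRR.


GRR = sqrt(EV^2 + AV^2) = sqrt(4.63^2 + 2.41^2) = 5.2196743
%GRR = GRR / tol * 100 = 5.2196743 / 28.6 * 100
%GRR = 18.2506

18.2506


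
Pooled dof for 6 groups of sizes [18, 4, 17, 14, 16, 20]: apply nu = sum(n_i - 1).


nu = sum_i (n_i - 1)
nu = ((18 - 1) + (4 - 1) + (17 - 1) + (14 - 1) + (16 - 1) + (20 - 1))
nu = 17 + 3 + 16 + 13 + 15 + 19
nu = 83

83


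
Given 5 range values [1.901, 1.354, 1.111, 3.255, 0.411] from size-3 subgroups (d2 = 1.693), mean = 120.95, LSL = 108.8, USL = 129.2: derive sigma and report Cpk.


R_bar = (1.901 + 1.354 + 1.111 + 3.255 + 0.411) / 5 = 1.6064
sigma = R_bar / d2 = 1.6064 / 1.693 = 0.9488482
Cp = (USL - LSL)/(6*sigma) = (129.2 - 108.8)/(6*0.9488482) = 3.5833
Cpu = (129.2 - 120.95)/(3*0.9488482) = 2.8983
Cpl = (120.95 - 108.8)/(3*0.9488482) = 4.2683
Cpk = min(Cpu, Cpl) = 2.8983

2.8983


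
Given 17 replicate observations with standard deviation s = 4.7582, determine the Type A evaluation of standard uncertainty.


u_A = s / sqrt(n)
u_A = 4.7582 / sqrt(17)
u_A = 4.7582 / 4.1231056
u_A = 1.1540

1.1540


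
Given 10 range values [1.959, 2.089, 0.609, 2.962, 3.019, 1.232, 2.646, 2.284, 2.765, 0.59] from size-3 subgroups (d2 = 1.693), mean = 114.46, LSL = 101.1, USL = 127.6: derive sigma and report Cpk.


R_bar = (1.959 + 2.089 + 0.609 + 2.962 + 3.019 + 1.232 + 2.646 + 2.284 + 2.765 + 0.59) / 10 = 2.0155
sigma = R_bar / d2 = 2.0155 / 1.693 = 1.1904903
Cp = (USL - LSL)/(6*sigma) = (127.6 - 101.1)/(6*1.1904903) = 3.7100
Cpu = (127.6 - 114.46)/(3*1.1904903) = 3.6792
Cpl = (114.46 - 101.1)/(3*1.1904903) = 3.7408
Cpk = min(Cpu, Cpl) = 3.6792

3.6792


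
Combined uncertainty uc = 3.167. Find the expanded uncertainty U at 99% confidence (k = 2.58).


U = k * uc
U = 2.58 * 3.167
U = 8.1709

8.1709


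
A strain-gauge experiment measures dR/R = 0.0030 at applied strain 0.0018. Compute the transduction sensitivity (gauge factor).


GF = (dR/R) / epsilon
= 0.0030 / 0.0018
= 1.6667

1.6667


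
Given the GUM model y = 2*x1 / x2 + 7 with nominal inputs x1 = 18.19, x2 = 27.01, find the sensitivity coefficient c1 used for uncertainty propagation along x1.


y = 2*x1 / x2 + 7
dy/dx1 = 2/x2
Evaluate at x2 = 27.01: c1 = 2 / 27.01
c1 = 0.0740

0.0740


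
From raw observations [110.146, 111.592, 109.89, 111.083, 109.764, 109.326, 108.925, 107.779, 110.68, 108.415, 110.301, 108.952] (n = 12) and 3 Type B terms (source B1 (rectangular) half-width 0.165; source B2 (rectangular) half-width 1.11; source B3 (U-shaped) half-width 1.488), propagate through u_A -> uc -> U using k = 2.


mean = (110.146 + 111.592 + 109.89 + 111.083 + 109.764 + 109.326 + 108.925 + 107.779 + 110.68 + 108.415 + 110.301 + 108.952) / 12 = 109.73775
s = sqrt(sum((x - mean)^2)/(n-1)) = 1.11508
u_A = s / sqrt(n) = 1.11508 / sqrt(12) = 0.32189587
u_B1 = 0.165 / sqrt(3) = 0.095262794
u_B2 = 1.11 / sqrt(3) = 0.6408588
u_B3 = 1.488 / sqrt(2) = 1.0521749
uc = sqrt(0.32189587^2 + 0.095262794^2 + 0.6408588^2 + 1.0521749^2) = 1.2768962
U = k * uc = 2 * 1.2768962
U = 2.5538

2.5538


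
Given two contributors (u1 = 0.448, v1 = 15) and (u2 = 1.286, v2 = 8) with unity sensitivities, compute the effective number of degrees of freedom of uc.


uc = sqrt(u1^2 + u2^2) = sqrt(0.448^2 + 1.286^2) = 1.3618003
v_eff = uc^4 / (u1^4/v1 + u2^4/v2)
= 1.3618003^4 / (0.448^4/15 + 1.286^4/8)
= 3.4391705 / 0.34456562
v_eff = 9.9812

9.9812


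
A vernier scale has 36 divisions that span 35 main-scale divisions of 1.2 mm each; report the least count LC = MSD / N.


LC = MSD / n_div
= 1.2 / 36
= 0.0333

0.0333


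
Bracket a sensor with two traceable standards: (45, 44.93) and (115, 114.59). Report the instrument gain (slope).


slope = (y2 - y1) / (x2 - x1)
= (114.59 - 44.93) / (115 - 45)
= 69.6600 / 70
= 0.9951

0.9951


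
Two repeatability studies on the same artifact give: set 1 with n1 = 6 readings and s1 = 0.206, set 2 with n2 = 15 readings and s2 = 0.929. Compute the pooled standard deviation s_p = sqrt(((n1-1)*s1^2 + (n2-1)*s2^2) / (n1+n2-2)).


s_p = sqrt(((n1-1)*s1^2 + (n2-1)*s2^2) / (n1+n2-2))
numerator = (6-1)*0.206^2 + (15-1)*0.929^2 = 0.21218 + 12.082574 = 12.294754
denominator = 6 + 15 - 2 = 19
s_p^2 = 12.294754 / 19 = 0.64709232
s_p = sqrt(0.64709232) = 0.8044

0.8044


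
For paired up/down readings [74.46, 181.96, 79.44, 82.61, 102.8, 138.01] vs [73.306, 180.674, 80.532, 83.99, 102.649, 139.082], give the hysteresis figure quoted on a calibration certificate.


|74.46 - 73.306| = 1.1540
|181.96 - 180.674| = 1.2860
|79.44 - 80.532| = 1.0920
|82.61 - 83.99| = 1.3800
|102.8 - 102.649| = 0.1510
|138.01 - 139.082| = 1.0720
hysteresis = max(diffs) = 1.3800

1.3800


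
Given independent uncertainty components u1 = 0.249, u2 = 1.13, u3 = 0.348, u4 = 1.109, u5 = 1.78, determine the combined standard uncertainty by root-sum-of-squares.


uc = sqrt(0.249^2 + 1.13^2 + 0.348^2 + 1.109^2 + 1.78^2)
uc = sqrt(5.858286)
uc = 2.4204

2.4204


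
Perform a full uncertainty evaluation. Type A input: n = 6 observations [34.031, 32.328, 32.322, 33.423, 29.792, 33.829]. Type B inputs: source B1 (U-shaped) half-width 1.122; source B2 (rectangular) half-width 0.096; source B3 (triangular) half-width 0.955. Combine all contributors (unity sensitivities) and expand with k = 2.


mean = (34.031 + 32.328 + 32.322 + 33.423 + 29.792 + 33.829) / 6 = 32.62083333
s = sqrt(sum((x - mean)^2)/(n-1)) = 1.5664647
u_A = s / sqrt(n) = 1.5664647 / sqrt(6) = 0.63950654
u_B1 = 1.122 / sqrt(2) = 0.79337381
u_B2 = 0.096 / sqrt(3) = 0.055425626
u_B3 = 0.955 / sqrt(6) = 0.38987712
uc = sqrt(0.63950654^2 + 0.79337381^2 + 0.055425626^2 + 0.38987712^2) = 1.0924682
U = k * uc = 2 * 1.0924682
U = 2.1849

2.1849


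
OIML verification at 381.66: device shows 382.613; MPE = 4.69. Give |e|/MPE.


e = indication - reference = 382.613 - 381.66 = 0.9530
|e| = 0.9530
ratio = |e| / MPE = 0.9530 / 4.69
ratio = 0.2032

0.2032


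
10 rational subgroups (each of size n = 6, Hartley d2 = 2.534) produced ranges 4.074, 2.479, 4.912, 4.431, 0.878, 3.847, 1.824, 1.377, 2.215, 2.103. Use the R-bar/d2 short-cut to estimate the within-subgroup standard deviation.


R_bar = (4.074 + 2.479 + 4.912 + 4.431 + 0.878 + 3.847 + 1.824 + 1.377 + 2.215 + 2.103) / 10
R_bar = 28.14 / 10 = 2.814
sigma_hat = R_bar / d2 = 2.814 / 2.534 = 1.1105

1.1105


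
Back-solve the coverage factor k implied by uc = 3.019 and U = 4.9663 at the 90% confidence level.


k = U / uc
k = 4.9663 / 3.019
k = 1.645

1.645


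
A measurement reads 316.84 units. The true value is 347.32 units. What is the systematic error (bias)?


Systematic error = measured - true
= 316.84 - 347.32
= -30.4800

-30.4800


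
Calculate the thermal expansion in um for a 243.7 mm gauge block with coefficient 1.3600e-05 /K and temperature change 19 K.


dL = L * alpha * dT
= 243.7 * 1.3600e-05 * 19
= 0.0629721 mm
dL_um = 0.0629721 * 1000 = 62.9721 um

62.9721


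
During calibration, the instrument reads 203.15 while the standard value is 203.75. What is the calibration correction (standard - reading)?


Correction = standard - reading
= 203.75 - 203.15
= 0.6000

0.6000


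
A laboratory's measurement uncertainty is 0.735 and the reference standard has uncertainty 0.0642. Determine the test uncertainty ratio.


TUR = u_lab / u_ref
= 0.735 / 0.0642
= 11.4486

11.4486


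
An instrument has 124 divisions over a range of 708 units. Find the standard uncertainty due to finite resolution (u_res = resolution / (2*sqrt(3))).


resolution = range / divisions
resolution = 708 / 124 = 5.7096774
u_res = resolution / (2*sqrt(3))
u_res = 5.7096774 / 3.4641016
u_res = 1.6482

1.6482


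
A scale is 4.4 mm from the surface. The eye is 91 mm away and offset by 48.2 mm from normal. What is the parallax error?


error = h * offset / d
= 4.4 * 48.2 / 91
= 2.3305

2.3305


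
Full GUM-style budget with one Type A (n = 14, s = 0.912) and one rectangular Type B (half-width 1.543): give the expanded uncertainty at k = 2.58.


u_A = s / sqrt(n) = 0.912 / sqrt(14) = 0.24374225
u_B = half_width / sqrt(3) = 1.543 / sqrt(3) = 0.89085147
uc = sqrt(u_A^2 + u_B^2) = sqrt(0.24374225^2 + 0.89085147^2) = 0.92359441
U = k * uc = 2.58 * 0.92359441
U = 2.3829

2.3829


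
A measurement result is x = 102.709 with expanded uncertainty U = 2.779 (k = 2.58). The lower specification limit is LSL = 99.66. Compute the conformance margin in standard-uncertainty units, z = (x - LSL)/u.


u = U / k = 2.779 / 2.58 = 1.0771318
margin = |LSL - x| = |99.66 - 102.709| = 3.049
z = margin / u = 3.049 / 1.0771318
z = 2.8307

2.8307


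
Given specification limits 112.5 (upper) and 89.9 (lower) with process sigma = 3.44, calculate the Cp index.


Cp = (USL - LSL) / (6 * sigma)
= (112.5 - 89.9) / (6 * 3.44)
= 22.6000 / 20.6400
= 1.0950

1.0950


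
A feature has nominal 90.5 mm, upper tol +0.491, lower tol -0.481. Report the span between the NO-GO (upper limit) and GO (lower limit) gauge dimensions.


GO = nominal - lower_tol (smallest hole = maximum material condition)
GO = 90.5 - 0.481 = 90.019
NO-GO = nominal + upper_tol (largest hole = least material condition)
NO-GO = 90.5 + 0.491 = 90.991
spread = NO-GO - GO = 90.991 - 90.019 = 0.9720

0.9720


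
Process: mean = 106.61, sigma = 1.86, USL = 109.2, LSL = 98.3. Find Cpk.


Cpu = (USL - mean) / (3*sigma) = (109.2 - 106.61) / (3*1.86) = 0.4642
Cpl = (mean - LSL) / (3*sigma) = (106.61 - 98.3) / (3*1.86) = 1.4892
Cpk = min(Cpu, Cpl) = 0.4642

0.4642


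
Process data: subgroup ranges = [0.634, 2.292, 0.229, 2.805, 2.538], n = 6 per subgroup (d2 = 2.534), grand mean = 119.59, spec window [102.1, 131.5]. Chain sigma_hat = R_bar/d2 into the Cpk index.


R_bar = (0.634 + 2.292 + 0.229 + 2.805 + 2.538) / 5 = 1.6996
sigma = R_bar / d2 = 1.6996 / 2.534 = 0.67071823
Cp = (USL - LSL)/(6*sigma) = (131.5 - 102.1)/(6*0.67071823) = 7.3056
Cpu = (131.5 - 119.59)/(3*0.67071823) = 5.9190
Cpl = (119.59 - 102.1)/(3*0.67071823) = 8.6922
Cpk = min(Cpu, Cpl) = 5.9190

5.9190


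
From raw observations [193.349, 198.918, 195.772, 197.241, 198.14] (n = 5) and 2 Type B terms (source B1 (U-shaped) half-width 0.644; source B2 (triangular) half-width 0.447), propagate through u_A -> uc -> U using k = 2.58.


mean = (193.349 + 198.918 + 195.772 + 197.241 + 198.14) / 5 = 196.684
s = sqrt(sum((x - mean)^2)/(n-1)) = 2.200847
u_A = s / sqrt(n) = 2.200847 / sqrt(5) = 0.9842487
u_B1 = 0.644 / sqrt(2) = 0.45537677
u_B2 = 0.447 / sqrt(6) = 0.18248699
uc = sqrt(0.9842487^2 + 0.45537677^2 + 0.18248699^2) = 1.0997341
U = k * uc = 2.58 * 1.0997341
U = 2.8373

2.8373


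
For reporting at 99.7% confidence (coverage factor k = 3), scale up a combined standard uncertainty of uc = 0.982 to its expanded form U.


U = k * uc
U = 3 * 0.982
U = 2.9460

2.9460


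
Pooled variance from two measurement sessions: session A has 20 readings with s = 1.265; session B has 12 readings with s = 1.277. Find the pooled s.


s_p = sqrt(((n1-1)*s1^2 + (n2-1)*s2^2) / (n1+n2-2))
numerator = (20-1)*1.265^2 + (12-1)*1.277^2 = 30.404275 + 17.938019 = 48.342294
denominator = 20 + 12 - 2 = 30
s_p^2 = 48.342294 / 30 = 1.6114098
s_p = sqrt(1.6114098) = 1.2694

1.2694


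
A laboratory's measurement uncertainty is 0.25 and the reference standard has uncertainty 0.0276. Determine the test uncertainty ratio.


TUR = u_lab / u_ref
= 0.25 / 0.0276
= 9.0580

9.0580


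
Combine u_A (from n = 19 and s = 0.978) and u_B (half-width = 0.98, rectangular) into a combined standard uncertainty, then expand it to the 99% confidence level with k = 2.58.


u_A = s / sqrt(n) = 0.978 / sqrt(19) = 0.22436859
u_B = half_width / sqrt(3) = 0.98 / sqrt(3) = 0.56580326
uc = sqrt(u_A^2 + u_B^2) = sqrt(0.22436859^2 + 0.56580326^2) = 0.60866624
U = k * uc = 2.58 * 0.60866624
U = 1.5704

1.5704


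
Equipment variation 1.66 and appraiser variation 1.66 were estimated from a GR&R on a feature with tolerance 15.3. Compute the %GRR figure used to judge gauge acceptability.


GRR = sqrt(EV^2 + AV^2) = sqrt(1.66^2 + 1.66^2) = 2.3475945
%GRR = GRR / tol * 100 = 2.3475945 / 15.3 * 100
%GRR = 15.3438

15.3438


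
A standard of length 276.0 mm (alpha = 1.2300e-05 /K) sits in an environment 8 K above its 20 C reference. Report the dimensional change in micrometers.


dL = L * alpha * dT
= 276.0 * 1.2300e-05 * 8
= 0.0271584 mm
dL_um = 0.0271584 * 1000 = 27.1584 um

27.1584


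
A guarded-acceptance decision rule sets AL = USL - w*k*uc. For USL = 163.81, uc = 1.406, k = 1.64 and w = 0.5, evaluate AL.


U = k * uc = 1.64 * 1.406 = 2.30584
guard band g = w * U = 0.5 * 2.30584 = 1.15292
AL = USL - g = 163.81 - 1.15292
AL = 162.6571

162.6571


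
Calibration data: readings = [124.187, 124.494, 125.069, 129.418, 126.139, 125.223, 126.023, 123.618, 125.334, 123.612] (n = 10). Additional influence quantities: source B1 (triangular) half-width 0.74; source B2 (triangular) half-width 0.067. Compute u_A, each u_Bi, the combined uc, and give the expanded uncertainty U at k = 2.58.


mean = (124.187 + 124.494 + 125.069 + 129.418 + 126.139 + 125.223 + 126.023 + 123.618 + 125.334 + 123.612) / 10 = 125.3117
s = sqrt(sum((x - mean)^2)/(n-1)) = 1.6934686
u_A = s / sqrt(n) = 1.6934686 / sqrt(10) = 0.53552179
u_B1 = 0.74 / sqrt(6) = 0.30210373
u_B2 = 0.067 / sqrt(6) = 0.027352635
uc = sqrt(0.53552179^2 + 0.30210373^2 + 0.027352635^2) = 0.61546602
U = k * uc = 2.58 * 0.61546602
U = 1.5879

1.5879


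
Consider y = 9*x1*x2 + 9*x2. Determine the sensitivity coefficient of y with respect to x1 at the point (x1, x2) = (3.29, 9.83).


y = 9*x1*x2 + 9*x2
dy/dx1 = 9*x2
Evaluate at x2 = 9.83: c1 = 9 * 9.83
c1 = 88.4700

88.4700


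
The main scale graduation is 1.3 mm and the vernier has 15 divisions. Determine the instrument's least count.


LC = MSD / n_div
= 1.3 / 15
= 0.0867

0.0867


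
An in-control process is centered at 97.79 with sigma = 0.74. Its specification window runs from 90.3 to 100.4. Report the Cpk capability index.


Cpu = (USL - mean) / (3*sigma) = (100.4 - 97.79) / (3*0.74) = 1.1757
Cpl = (mean - LSL) / (3*sigma) = (97.79 - 90.3) / (3*0.74) = 3.3739
Cpk = min(Cpu, Cpl) = 1.1757

1.1757


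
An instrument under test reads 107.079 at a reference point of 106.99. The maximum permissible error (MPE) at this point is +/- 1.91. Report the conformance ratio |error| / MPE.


e = indication - reference = 107.079 - 106.99 = 0.0890
|e| = 0.0890
ratio = |e| / MPE = 0.0890 / 1.91
ratio = 0.0466

0.0466


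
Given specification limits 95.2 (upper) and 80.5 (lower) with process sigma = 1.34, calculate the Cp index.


Cp = (USL - LSL) / (6 * sigma)
= (95.2 - 80.5) / (6 * 1.34)
= 14.7000 / 8.0400
= 1.8284

1.8284


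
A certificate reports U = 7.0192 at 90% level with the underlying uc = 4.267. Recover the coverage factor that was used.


k = U / uc
k = 7.0192 / 4.267
k = 1.645

1.645


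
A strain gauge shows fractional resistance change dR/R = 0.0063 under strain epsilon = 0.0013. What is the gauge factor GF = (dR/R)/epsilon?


GF = (dR/R) / epsilon
= 0.0063 / 0.0013
= 4.8462

4.8462


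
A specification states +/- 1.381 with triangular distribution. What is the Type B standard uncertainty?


u_B = half_width / sqrt(6)
u_B = 1.381 / 2.4494897
u_B = 0.5638

0.5638


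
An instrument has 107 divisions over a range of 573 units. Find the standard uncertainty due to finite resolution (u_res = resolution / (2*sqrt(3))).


resolution = range / divisions
resolution = 573 / 107 = 5.3551402
u_res = resolution / (2*sqrt(3))
u_res = 5.3551402 / 3.4641016
u_res = 1.5459

1.5459


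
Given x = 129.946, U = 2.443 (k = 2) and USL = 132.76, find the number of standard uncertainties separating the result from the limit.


u = U / k = 2.443 / 2 = 1.2215
margin = |USL - x| = |132.76 - 129.946| = 2.814
z = margin / u = 2.814 / 1.2215
z = 2.3037

2.3037


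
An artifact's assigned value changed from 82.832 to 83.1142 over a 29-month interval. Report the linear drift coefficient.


rate = (v2 - v1) / months
= (83.1142 - 82.832) / 29
= 0.2822 / 29
= 0.0097

0.0097


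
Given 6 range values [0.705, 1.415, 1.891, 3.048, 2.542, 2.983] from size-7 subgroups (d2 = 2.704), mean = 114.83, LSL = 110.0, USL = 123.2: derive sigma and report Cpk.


R_bar = (0.705 + 1.415 + 1.891 + 3.048 + 2.542 + 2.983) / 6 = 2.0973333
sigma = R_bar / d2 = 2.0973333 / 2.704 = 0.77564101
Cp = (USL - LSL)/(6*sigma) = (123.2 - 110.0)/(6*0.77564101) = 2.8364
Cpu = (123.2 - 114.83)/(3*0.77564101) = 3.5970
Cpl = (114.83 - 110.0)/(3*0.77564101) = 2.0757
Cpk = min(Cpu, Cpl) = 2.0757

2.0757


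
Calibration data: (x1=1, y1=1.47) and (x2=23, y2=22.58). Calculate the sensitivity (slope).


slope = (y2 - y1) / (x2 - x1)
= (22.58 - 1.47) / (23 - 1)
= 21.1100 / 22
= 0.9595

0.9595


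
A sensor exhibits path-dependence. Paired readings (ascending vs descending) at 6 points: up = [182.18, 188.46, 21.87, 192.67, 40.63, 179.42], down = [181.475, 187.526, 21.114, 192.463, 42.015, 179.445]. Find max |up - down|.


|182.18 - 181.475| = 0.7050
|188.46 - 187.526| = 0.9340
|21.87 - 21.114| = 0.7560
|192.67 - 192.463| = 0.2070
|40.63 - 42.015| = 1.3850
|179.42 - 179.445| = 0.0250
hysteresis = max(diffs) = 1.3850

1.3850


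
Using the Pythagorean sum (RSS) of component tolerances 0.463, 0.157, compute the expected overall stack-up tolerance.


RSS = sqrt(0.463^2 + 0.157^2)
= sqrt(0.239018)
= 0.4889

0.4889


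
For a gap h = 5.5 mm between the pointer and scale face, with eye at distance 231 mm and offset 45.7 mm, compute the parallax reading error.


error = h * offset / d
= 5.5 * 45.7 / 231
= 1.0881

1.0881


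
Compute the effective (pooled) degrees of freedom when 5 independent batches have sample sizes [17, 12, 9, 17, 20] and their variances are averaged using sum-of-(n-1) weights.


nu = sum_i (n_i - 1)
nu = ((17 - 1) + (12 - 1) + (9 - 1) + (17 - 1) + (20 - 1))
nu = 16 + 11 + 8 + 16 + 19
nu = 70

70


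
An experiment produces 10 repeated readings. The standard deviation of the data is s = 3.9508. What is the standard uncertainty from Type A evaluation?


u_A = s / sqrt(n)
u_A = 3.9508 / sqrt(10)
u_A = 3.9508 / 3.1622777
u_A = 1.2494

1.2494


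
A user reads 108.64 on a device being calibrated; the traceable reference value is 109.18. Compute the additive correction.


Correction = standard - reading
= 109.18 - 108.64
= 0.5400

0.5400


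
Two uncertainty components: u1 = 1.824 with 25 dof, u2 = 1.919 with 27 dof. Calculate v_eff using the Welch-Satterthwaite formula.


uc = sqrt(u1^2 + u2^2) = sqrt(1.824^2 + 1.919^2) = 2.647553
v_eff = uc^4 / (u1^4/v1 + u2^4/v2)
= 2.647553^4 / (1.824^4/25 + 1.919^4/27)
= 49.133607 / 0.9450195
v_eff = 51.9922

51.9922


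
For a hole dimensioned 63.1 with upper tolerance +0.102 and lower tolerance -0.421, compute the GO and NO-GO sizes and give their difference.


GO = nominal - lower_tol (smallest hole = maximum material condition)
GO = 63.1 - 0.421 = 62.679
NO-GO = nominal + upper_tol (largest hole = least material condition)
NO-GO = 63.1 + 0.102 = 63.202
spread = NO-GO - GO = 63.202 - 62.679 = 0.5230

0.5230


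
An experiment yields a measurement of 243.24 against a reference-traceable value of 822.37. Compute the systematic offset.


Systematic error = measured - true
= 243.24 - 822.37
= -579.1300

-579.1300


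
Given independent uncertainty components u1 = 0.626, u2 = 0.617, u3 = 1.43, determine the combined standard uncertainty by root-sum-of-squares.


uc = sqrt(0.626^2 + 0.617^2 + 1.43^2)
uc = sqrt(2.817465)
uc = 1.6785

1.6785


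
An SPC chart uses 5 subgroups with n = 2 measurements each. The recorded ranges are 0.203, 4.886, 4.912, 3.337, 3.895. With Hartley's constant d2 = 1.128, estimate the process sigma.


R_bar = (0.203 + 4.886 + 4.912 + 3.337 + 3.895) / 5
R_bar = 17.233 / 5 = 3.4466
sigma_hat = R_bar / d2 = 3.4466 / 1.128 = 3.0555

3.0555


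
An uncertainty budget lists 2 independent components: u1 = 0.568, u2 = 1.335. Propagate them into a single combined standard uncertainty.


uc = sqrt(0.568^2 + 1.335^2)
uc = sqrt(2.104849)
uc = 1.4508

1.4508


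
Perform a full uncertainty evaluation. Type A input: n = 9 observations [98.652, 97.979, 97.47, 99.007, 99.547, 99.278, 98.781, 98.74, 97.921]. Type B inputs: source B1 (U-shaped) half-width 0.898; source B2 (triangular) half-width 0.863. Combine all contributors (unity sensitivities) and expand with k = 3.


mean = (98.652 + 97.979 + 97.47 + 99.007 + 99.547 + 99.278 + 98.781 + 98.74 + 97.921) / 9 = 98.59722222
s = sqrt(sum((x - mean)^2)/(n-1)) = 0.68013965
u_A = s / sqrt(n) = 0.68013965 / sqrt(9) = 0.22671322
u_B1 = 0.898 / sqrt(2) = 0.63498189
u_B2 = 0.863 / sqrt(6) = 0.35231827
uc = sqrt(0.22671322^2 + 0.63498189^2 + 0.35231827^2) = 0.76074243
U = k * uc = 3 * 0.76074243
U = 2.2822

2.2822


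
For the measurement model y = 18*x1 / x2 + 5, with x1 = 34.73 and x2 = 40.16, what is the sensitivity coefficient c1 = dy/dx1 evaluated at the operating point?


y = 18*x1 / x2 + 5
dy/dx1 = 18/x2
Evaluate at x2 = 40.16: c1 = 18 / 40.16
c1 = 0.4482

0.4482


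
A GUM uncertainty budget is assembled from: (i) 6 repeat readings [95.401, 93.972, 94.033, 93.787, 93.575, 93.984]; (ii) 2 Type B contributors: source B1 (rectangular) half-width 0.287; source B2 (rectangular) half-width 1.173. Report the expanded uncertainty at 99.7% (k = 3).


mean = (95.401 + 93.972 + 94.033 + 93.787 + 93.575 + 93.984) / 6 = 94.12533333
s = sqrt(sum((x - mean)^2)/(n-1)) = 0.64756055
u_A = s / sqrt(n) = 0.64756055 / sqrt(6) = 0.26436549
u_B1 = 0.287 / sqrt(3) = 0.16569953
u_B2 = 1.173 / sqrt(3) = 0.67723187
uc = sqrt(0.26436549^2 + 0.16569953^2 + 0.67723187^2) = 0.74564633
U = k * uc = 3 * 0.74564633
U = 2.2369

2.2369


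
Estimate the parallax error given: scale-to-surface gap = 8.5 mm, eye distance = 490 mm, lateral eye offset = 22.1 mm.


error = h * offset / d
= 8.5 * 22.1 / 490
= 0.3834

0.3834


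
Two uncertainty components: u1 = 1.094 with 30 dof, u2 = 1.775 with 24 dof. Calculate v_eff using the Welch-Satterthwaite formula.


uc = sqrt(u1^2 + u2^2) = sqrt(1.094^2 + 1.775^2) = 2.0850566
v_eff = uc^4 / (u1^4/v1 + u2^4/v2)
= 2.0850566^4 / (1.094^4/30 + 1.775^4/24)
= 18.900417 / 0.46134879
v_eff = 40.9677

40.9677


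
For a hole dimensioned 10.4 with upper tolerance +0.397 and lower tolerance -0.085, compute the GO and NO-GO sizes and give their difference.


GO = nominal - lower_tol (smallest hole = maximum material condition)
GO = 10.4 - 0.085 = 10.315
NO-GO = nominal + upper_tol (largest hole = least material condition)
NO-GO = 10.4 + 0.397 = 10.797
spread = NO-GO - GO = 10.797 - 10.315 = 0.4820

0.4820


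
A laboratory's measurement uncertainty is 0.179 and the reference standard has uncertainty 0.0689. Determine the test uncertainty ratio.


TUR = u_lab / u_ref
= 0.179 / 0.0689
= 2.5980

2.5980


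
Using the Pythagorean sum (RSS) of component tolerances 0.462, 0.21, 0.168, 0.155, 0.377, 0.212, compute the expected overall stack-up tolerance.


RSS = sqrt(0.462^2 + 0.21^2 + 0.168^2 + 0.155^2 + 0.377^2 + 0.212^2)
= sqrt(0.496866)
= 0.7049

0.7049


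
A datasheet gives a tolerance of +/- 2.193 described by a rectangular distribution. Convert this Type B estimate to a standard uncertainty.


u_B = half_width / sqrt(3)
u_B = 2.193 / 1.7320508
u_B = 1.2661

1.2661


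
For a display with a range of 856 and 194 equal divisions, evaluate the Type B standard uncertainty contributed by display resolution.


resolution = range / divisions
resolution = 856 / 194 = 4.4123711
u_res = resolution / (2*sqrt(3))
u_res = 4.4123711 / 3.4641016
u_res = 1.2737

1.2737


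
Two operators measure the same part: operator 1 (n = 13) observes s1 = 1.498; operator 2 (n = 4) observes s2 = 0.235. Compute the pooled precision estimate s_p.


s_p = sqrt(((n1-1)*s1^2 + (n2-1)*s2^2) / (n1+n2-2))
numerator = (13-1)*1.498^2 + (4-1)*0.235^2 = 26.928048 + 0.165675 = 27.093723
denominator = 13 + 4 - 2 = 15
s_p^2 = 27.093723 / 15 = 1.8062482
s_p = sqrt(1.8062482) = 1.3440

1.3440


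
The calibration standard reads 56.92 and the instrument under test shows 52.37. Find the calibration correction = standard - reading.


Correction = standard - reading
= 56.92 - 52.37
= 4.5500

4.5500


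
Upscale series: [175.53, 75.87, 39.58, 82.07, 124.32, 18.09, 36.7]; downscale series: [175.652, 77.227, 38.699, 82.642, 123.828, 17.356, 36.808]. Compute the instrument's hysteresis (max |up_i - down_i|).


|175.53 - 175.652| = 0.1220
|75.87 - 77.227| = 1.3570
|39.58 - 38.699| = 0.8810
|82.07 - 82.642| = 0.5720
|124.32 - 123.828| = 0.4920
|18.09 - 17.356| = 0.7340
|36.7 - 36.808| = 0.1080
hysteresis = max(diffs) = 1.3570

1.3570


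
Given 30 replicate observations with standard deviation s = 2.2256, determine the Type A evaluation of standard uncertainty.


u_A = s / sqrt(n)
u_A = 2.2256 / sqrt(30)
u_A = 2.2256 / 5.4772256
u_A = 0.4063

0.4063


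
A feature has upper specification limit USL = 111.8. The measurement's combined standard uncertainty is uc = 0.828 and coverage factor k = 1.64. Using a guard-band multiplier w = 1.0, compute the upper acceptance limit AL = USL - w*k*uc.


U = k * uc = 1.64 * 0.828 = 1.35792
guard band g = w * U = 1.0 * 1.35792 = 1.35792
AL = USL - g = 111.8 - 1.35792
AL = 110.4421

110.4421


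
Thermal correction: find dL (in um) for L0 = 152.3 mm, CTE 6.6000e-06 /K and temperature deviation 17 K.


dL = L * alpha * dT
= 152.3 * 6.6000e-06 * 17
= 0.0170881 mm
dL_um = 0.0170881 * 1000 = 17.0881 um

17.0881


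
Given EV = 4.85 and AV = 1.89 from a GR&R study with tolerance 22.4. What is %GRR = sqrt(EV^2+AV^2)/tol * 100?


GRR = sqrt(EV^2 + AV^2) = sqrt(4.85^2 + 1.89^2) = 5.2052474
%GRR = GRR / tol * 100 = 5.2052474 / 22.4 * 100
%GRR = 23.2377

23.2377


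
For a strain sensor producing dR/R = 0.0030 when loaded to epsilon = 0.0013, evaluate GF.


GF = (dR/R) / epsilon
= 0.0030 / 0.0013
= 2.3077

2.3077


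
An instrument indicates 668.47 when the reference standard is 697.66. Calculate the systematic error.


Systematic error = measured - true
= 668.47 - 697.66
= -29.1900

-29.1900


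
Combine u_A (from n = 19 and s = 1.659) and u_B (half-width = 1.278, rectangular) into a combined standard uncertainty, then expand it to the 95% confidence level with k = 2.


u_A = s / sqrt(n) = 1.659 / sqrt(19) = 0.3806007
u_B = half_width / sqrt(3) = 1.278 / sqrt(3) = 0.73785364
uc = sqrt(u_A^2 + u_B^2) = sqrt(0.3806007^2 + 0.73785364^2) = 0.83023183
U = k * uc = 2 * 0.83023183
U = 1.6605

1.6605


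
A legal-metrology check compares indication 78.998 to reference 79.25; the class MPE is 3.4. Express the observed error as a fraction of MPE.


e = indication - reference = 78.998 - 79.25 = -0.2520
|e| = 0.2520
ratio = |e| / MPE = 0.2520 / 3.4
ratio = 0.0741

0.0741


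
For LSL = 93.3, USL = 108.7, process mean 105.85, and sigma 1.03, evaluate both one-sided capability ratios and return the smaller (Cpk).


Cpu = (USL - mean) / (3*sigma) = (108.7 - 105.85) / (3*1.03) = 0.9223
Cpl = (mean - LSL) / (3*sigma) = (105.85 - 93.3) / (3*1.03) = 4.0615
Cpk = min(Cpu, Cpl) = 0.9223

0.9223


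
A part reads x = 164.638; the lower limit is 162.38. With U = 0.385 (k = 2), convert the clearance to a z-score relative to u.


u = U / k = 0.385 / 2 = 0.1925
margin = |LSL - x| = |162.38 - 164.638| = 2.258
z = margin / u = 2.258 / 0.1925
z = 11.7299

11.7299


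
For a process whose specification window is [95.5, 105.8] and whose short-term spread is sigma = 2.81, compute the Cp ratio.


Cp = (USL - LSL) / (6 * sigma)
= (105.8 - 95.5) / (6 * 2.81)
= 10.3000 / 16.8600
= 0.6109

0.6109


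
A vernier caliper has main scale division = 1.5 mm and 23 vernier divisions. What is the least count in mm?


LC = MSD / n_div
= 1.5 / 23
= 0.0652

0.0652


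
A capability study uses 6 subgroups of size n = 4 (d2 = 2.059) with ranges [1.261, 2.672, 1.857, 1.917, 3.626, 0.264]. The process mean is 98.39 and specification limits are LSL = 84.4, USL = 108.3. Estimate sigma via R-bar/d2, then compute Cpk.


R_bar = (1.261 + 2.672 + 1.857 + 1.917 + 3.626 + 0.264) / 6 = 1.9328333
sigma = R_bar / d2 = 1.9328333 / 2.059 = 0.93872428
Cp = (USL - LSL)/(6*sigma) = (108.3 - 84.4)/(6*0.93872428) = 4.2433
Cpu = (108.3 - 98.39)/(3*0.93872428) = 3.5190
Cpl = (98.39 - 84.4)/(3*0.93872428) = 4.9677
Cpk = min(Cpu, Cpl) = 3.5190

3.5190


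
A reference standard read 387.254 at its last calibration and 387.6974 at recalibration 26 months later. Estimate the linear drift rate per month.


rate = (v2 - v1) / months
= (387.6974 - 387.254) / 26
= 0.4434 / 26
= 0.0171

0.0171


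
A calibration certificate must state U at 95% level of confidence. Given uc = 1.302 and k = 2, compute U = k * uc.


U = k * uc
U = 2 * 1.302
U = 2.6040

2.6040


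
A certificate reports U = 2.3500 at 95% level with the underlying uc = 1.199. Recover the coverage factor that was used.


k = U / uc
k = 2.3500 / 1.199
k = 1.96

1.96


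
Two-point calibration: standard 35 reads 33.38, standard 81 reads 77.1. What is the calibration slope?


slope = (y2 - y1) / (x2 - x1)
= (77.1 - 33.38) / (81 - 35)
= 43.7200 / 46
= 0.9504

0.9504
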